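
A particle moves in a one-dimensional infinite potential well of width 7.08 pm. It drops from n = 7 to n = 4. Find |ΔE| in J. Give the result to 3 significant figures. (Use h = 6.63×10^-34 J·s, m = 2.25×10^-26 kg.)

E_1 = h²/(8mL²) = 4.872×10^-20 J.
|ΔE| = |7² − 4²|·E_1 = 33·4.872×10^-20 J = 1.61×10^-18 J.

|ΔE| = 1.61×10^-18 J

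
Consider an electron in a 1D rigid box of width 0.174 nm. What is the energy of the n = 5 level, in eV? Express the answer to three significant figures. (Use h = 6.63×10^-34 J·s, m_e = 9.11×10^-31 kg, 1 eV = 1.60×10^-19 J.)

E_5 = 311 eV

For an infinite well E_n = n²h²/(8m_eL²), so E_1 = h²/(8m_eL²) = (6.63×10^-34)²/(8·9.11×10^-31·(1.74×10^-10 m)²) = 1.992×10^-18 J.
Then E_5 = 5²·E_1 = 25·1.992×10^-18 J = 4.980×10^-17 J.
Converting, E_5 = 4.980×10^-17 J / (1.60×10^-19 J/eV) = 311 eV.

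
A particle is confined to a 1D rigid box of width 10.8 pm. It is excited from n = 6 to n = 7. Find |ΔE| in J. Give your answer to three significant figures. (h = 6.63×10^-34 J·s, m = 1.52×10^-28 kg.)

|ΔE| = 4.03×10^-17 J

E_1 = h²/(8mL²) = 3.099×10^-18 J.
|ΔE| = |6² − 7²|·E_1 = 13·3.099×10^-18 J = 4.03×10^-17 J.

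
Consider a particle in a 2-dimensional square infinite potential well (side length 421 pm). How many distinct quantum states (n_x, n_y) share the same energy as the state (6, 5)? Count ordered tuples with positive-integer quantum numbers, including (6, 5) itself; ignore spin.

The level has n_x² + n_y² = 61. The ordered positive-integer solutions are (5, 6), (6, 5).
That gives 2 states.

degeneracy = 2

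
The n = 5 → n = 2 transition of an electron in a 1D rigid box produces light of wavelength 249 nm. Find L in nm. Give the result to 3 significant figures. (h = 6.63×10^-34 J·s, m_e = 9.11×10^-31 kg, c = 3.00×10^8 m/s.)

The photon carries ΔE = hc/λ = 6.63×10^-34·3.00×10^8/2.49×10^-7 m = 7.988×10^-19 J.
Since ΔE = (5² − 2²)E_1, E_1 = 3.804×10^-20 J, and L = h/√(8m_eE_1) = 1.26×10^-9 m = 1.26 nm.

L = 1.26 nm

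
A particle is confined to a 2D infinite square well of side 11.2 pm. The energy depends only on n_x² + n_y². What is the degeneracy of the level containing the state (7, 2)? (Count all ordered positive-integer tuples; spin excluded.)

The level has n_x² + n_y² = 53. The ordered positive-integer solutions are (2, 7), (7, 2).
That gives 2 states.

degeneracy = 2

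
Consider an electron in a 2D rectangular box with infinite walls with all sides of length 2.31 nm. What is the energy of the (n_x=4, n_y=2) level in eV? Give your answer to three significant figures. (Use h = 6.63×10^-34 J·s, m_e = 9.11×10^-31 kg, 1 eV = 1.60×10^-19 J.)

E = 1.41 eV

For a 2D rectangular well E = (h²/8m_e)·Σ n_i²/L_i² = (6.63×10^-34)²/(8·9.11×10^-31) · [4²/(2.31 nm)² + 2²/(2.31 nm)²].
Evaluating gives E = 2.261×10^-19 J = 1.41 eV.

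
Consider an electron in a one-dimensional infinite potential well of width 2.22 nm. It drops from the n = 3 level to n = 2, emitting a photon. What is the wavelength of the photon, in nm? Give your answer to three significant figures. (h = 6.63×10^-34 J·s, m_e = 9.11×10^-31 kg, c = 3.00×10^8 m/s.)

E_1 = h²/(8m_eL²) = 1.224×10^-20 J, so ΔE = (3² − 2²)E_1 = 6.120×10^-20 J.
λ = hc/ΔE = (6.63×10^-34·3.00×10^8)/6.120×10^-20 = 3.25×10^-6 m = 3.25×10^3 nm.

λ = 3.25×10^3 nm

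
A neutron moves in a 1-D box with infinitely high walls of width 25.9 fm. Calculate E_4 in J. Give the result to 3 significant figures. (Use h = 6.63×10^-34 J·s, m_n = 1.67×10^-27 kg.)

E_4 = 7.85×10^-13 J

For an infinite well E_n = n²h²/(8m_nL²), so E_1 = h²/(8m_nL²) = (6.63×10^-34)²/(8·1.67×10^-27·(2.59×10^-14 m)²) = 4.905×10^-14 J.
Then E_4 = 4²·E_1 = 16·4.905×10^-14 J = 7.85×10^-13 J.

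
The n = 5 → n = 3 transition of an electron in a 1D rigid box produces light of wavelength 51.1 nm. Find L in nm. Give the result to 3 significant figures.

The photon carries ΔE = hc/λ = 6.626×10^-34·2.998×10^8/5.11×10^-8 m = 3.887×10^-18 J.
Since ΔE = (5² − 3²)E_1, E_1 = 2.429×10^-19 J, and L = h/√(8m_eE_1) = 4.98×10^-10 m = 0.498 nm.

L = 0.498 nm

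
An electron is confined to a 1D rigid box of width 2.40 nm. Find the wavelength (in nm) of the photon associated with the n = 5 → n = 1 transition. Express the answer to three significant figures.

λ = 791 nm

E_1 = h²/(8m_eL²) = 1.046×10^-20 J, so ΔE = (5² − 1²)E_1 = 2.510×10^-19 J.
λ = hc/ΔE = (6.626×10^-34·2.998×10^8)/2.510×10^-19 = 7.91×10^-7 m = 791 nm.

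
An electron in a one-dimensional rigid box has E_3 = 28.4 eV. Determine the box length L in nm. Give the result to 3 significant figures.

L = 0.345 nm

From E_n = n²h²/(8m_eL²), L = n·h/√(8m_eE_n).
E_3 = 28.4 eV = 4.550×10^-18 J, so L = 3·6.626×10^-34/√(8·9.109×10^-31·4.550×10^-18) = 3.45×10^-10 m = 0.345 nm.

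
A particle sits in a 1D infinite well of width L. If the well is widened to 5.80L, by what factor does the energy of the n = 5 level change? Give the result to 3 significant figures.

0.0297

E_n ∝ 1/L², so the energy scales by 1/5.80² = 0.0297.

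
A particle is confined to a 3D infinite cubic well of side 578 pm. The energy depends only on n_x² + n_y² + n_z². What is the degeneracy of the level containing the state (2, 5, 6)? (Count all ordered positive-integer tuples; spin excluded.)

The level has n_x² + n_y² + n_z² = 65. The ordered positive-integer solutions are (2, 5, 6), (2, 6, 5), (5, 2, 6), (5, 6, 2), (6, 2, 5), (6, 5, 2).
That gives 6 states.

degeneracy = 6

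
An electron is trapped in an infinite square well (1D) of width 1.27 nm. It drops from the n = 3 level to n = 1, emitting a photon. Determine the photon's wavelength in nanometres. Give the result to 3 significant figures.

E_1 = h²/(8m_eL²) = 3.735×10^-20 J, so ΔE = (3² − 1²)E_1 = 2.988×10^-19 J.
λ = hc/ΔE = (6.626×10^-34·2.998×10^8)/2.988×10^-19 = 6.65×10^-7 m = 665 nm.

λ = 665 nm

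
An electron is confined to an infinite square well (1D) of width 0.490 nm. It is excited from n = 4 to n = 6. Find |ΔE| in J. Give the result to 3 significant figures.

E_1 = h²/(8m_eL²) = 2.509×10^-19 J.
|ΔE| = |4² − 6²|·E_1 = 20·2.509×10^-19 J = 5.02×10^-18 J.

|ΔE| = 5.02×10^-18 J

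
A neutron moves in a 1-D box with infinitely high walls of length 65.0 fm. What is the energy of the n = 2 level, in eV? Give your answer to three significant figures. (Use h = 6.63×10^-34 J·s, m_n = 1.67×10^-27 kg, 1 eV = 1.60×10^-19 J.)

For an infinite well E_n = n²h²/(8m_nL²), so E_1 = h²/(8m_nL²) = (6.63×10^-34)²/(8·1.67×10^-27·(6.50×10^-14 m)²) = 7.787×10^-15 J.
Then E_2 = 2²·E_1 = 4·7.787×10^-15 J = 3.115×10^-14 J.
Converting, E_2 = 3.115×10^-14 J / (1.60×10^-19 J/eV) = 1.95×10^5 eV.

E_2 = 1.95×10^5 eV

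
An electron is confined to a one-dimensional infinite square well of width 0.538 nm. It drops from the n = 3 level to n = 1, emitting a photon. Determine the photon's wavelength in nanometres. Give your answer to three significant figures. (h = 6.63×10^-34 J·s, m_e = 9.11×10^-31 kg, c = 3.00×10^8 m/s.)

λ = 119 nm

E_1 = h²/(8m_eL²) = 2.084×10^-19 J, so ΔE = (3² − 1²)E_1 = 1.667×10^-18 J.
λ = hc/ΔE = (6.63×10^-34·3.00×10^8)/1.667×10^-18 = 1.19×10^-7 m = 119 nm.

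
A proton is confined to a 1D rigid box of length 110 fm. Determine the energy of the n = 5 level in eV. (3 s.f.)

For an infinite well E_n = n²h²/(8m_pL²), so E_1 = h²/(8m_pL²) = (6.626×10^-34)²/(8·1.673×10^-27·(1.10×10^-13 m)²) = 2.711×10^-15 J.
Then E_5 = 5²·E_1 = 25·2.711×10^-15 J = 6.778×10^-14 J.
Converting, E_5 = 6.778×10^-14 J / (1.602×10^-19 J/eV) = 4.23×10^5 eV.

E_5 = 4.23×10^5 eV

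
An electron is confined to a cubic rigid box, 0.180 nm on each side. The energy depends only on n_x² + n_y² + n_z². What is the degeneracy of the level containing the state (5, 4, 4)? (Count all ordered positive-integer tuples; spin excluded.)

The level has n_x² + n_y² + n_z² = 57. The ordered positive-integer solutions are (2, 2, 7), (2, 7, 2), (4, 4, 5), (4, 5, 4), (5, 4, 4), (7, 2, 2).
That gives 6 states.

degeneracy = 6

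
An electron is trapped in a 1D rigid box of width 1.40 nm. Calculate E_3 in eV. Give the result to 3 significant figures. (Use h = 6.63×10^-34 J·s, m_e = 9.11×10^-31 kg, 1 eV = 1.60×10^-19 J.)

For an infinite well E_n = n²h²/(8m_eL²), so E_1 = h²/(8m_eL²) = (6.63×10^-34)²/(8·9.11×10^-31·(1.40×10^-9 m)²) = 3.077×10^-20 J.
Then E_3 = 3²·E_1 = 9·3.077×10^-20 J = 2.769×10^-19 J.
Converting, E_3 = 2.769×10^-19 J / (1.60×10^-19 J/eV) = 1.73 eV.

E_3 = 1.73 eV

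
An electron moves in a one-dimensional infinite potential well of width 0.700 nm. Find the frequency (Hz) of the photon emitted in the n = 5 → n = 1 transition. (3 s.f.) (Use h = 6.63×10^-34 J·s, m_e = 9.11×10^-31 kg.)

f = 4.46×10^15 Hz

E_1 = h²/(8m_eL²) = 1.231×10^-19 J and ΔE = (5² − 1²)E_1 = 2.954×10^-18 J.
f = ΔE/h = 2.954×10^-18/6.63×10^-34 = 4.46×10^15 Hz.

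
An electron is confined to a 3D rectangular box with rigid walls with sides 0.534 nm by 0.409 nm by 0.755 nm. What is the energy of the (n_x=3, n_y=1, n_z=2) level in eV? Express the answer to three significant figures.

E = 16.8 eV

For a 3D rectangular well E = (h²/8m_e)·Σ n_i²/L_i² = (6.626×10^-34)²/(8·9.109×10^-31) · [3²/(0.534 nm)² + 1²/(0.409 nm)² + 2²/(0.755 nm)²].
Evaluating gives E = 2.684×10^-18 J = 16.8 eV.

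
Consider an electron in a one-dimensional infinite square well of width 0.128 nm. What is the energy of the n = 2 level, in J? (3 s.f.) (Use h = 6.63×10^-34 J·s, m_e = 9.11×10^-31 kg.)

E_2 = 1.47×10^-17 J

For an infinite well E_n = n²h²/(8m_eL²), so E_1 = h²/(8m_eL²) = (6.63×10^-34)²/(8·9.11×10^-31·(1.28×10^-10 m)²) = 3.681×10^-18 J.
Then E_2 = 2²·E_1 = 4·3.681×10^-18 J = 1.47×10^-17 J.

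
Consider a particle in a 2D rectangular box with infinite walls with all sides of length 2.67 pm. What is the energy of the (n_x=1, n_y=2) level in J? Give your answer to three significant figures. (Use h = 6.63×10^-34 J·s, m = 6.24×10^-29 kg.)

For a 2D rectangular well E = (h²/8m)·Σ n_i²/L_i² = (6.63×10^-34)²/(8·6.24×10^-29) · [1²/(2.67 pm)² + 2²/(2.67 pm)²].
Evaluating gives E = 6.18×10^-16 J.

E = 6.18×10^-16 J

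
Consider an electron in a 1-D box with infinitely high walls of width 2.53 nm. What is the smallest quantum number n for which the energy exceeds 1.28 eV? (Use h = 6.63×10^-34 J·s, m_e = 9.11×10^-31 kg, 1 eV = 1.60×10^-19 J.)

n = 5

E_1 = h²/(8m_eL²) = 9.423×10^-21 J = 0.05889 eV.
Need n² > 1.28/0.05889 = 21.74, i.e. n > 4.663.
The smallest integer satisfying this is n = 5.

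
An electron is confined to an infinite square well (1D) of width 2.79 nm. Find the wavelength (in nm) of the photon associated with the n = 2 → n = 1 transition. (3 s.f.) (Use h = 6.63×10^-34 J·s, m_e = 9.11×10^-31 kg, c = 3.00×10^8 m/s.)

λ = 8.56×10^3 nm

E_1 = h²/(8m_eL²) = 7.748×10^-21 J, so ΔE = (2² − 1²)E_1 = 2.324×10^-20 J.
λ = hc/ΔE = (6.63×10^-34·3.00×10^8)/2.324×10^-20 = 8.56×10^-6 m = 8.56×10^3 nm.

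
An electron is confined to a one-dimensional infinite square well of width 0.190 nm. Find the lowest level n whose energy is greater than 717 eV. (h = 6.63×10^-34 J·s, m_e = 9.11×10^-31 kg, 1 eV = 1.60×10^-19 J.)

n = 9

E_1 = h²/(8m_eL²) = 1.671×10^-18 J = 10.44 eV.
Need n² > 717/10.44 = 68.68, i.e. n > 8.287.
The smallest integer satisfying this is n = 9.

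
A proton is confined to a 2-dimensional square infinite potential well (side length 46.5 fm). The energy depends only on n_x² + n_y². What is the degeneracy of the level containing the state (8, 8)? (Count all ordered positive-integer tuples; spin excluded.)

degeneracy = 1

The level has n_x² + n_y² = 128. The ordered positive-integer solutions are (8, 8).
That gives 1 state.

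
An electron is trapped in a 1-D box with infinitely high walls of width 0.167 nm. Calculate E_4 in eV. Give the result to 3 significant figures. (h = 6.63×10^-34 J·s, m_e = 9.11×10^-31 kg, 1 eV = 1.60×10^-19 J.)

For an infinite well E_n = n²h²/(8m_eL²), so E_1 = h²/(8m_eL²) = (6.63×10^-34)²/(8·9.11×10^-31·(1.67×10^-10 m)²) = 2.163×10^-18 J.
Then E_4 = 4²·E_1 = 16·2.163×10^-18 J = 3.461×10^-17 J.
Converting, E_4 = 3.461×10^-17 J / (1.60×10^-19 J/eV) = 216 eV.

E_4 = 216 eV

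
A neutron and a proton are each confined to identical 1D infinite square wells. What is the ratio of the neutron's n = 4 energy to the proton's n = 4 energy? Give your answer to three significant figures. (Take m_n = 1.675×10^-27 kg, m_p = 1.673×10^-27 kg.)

0.999

E_n ∝ 1/m at fixed n and L, so the ratio is m_p/m_n = 1.673×10^-27/1.675×10^-27 = 0.999.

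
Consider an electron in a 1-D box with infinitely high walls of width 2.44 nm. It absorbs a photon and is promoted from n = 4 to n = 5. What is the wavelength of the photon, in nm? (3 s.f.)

λ = 2.18×10^3 nm

E_1 = h²/(8m_eL²) = 1.012×10^-20 J, so ΔE = (5² − 4²)E_1 = 9.108×10^-20 J.
λ = hc/ΔE = (6.626×10^-34·2.998×10^8)/9.108×10^-20 = 2.18×10^-6 m = 2.18×10^3 nm.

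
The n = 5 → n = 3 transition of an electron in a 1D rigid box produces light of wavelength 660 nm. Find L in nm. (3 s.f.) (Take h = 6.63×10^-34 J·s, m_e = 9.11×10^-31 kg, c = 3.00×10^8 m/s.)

L = 1.79 nm

The photon carries ΔE = hc/λ = 6.63×10^-34·3.00×10^8/6.60×10^-7 m = 3.014×10^-19 J.
Since ΔE = (5² − 3²)E_1, E_1 = 1.884×10^-20 J, and L = h/√(8m_eE_1) = 1.79×10^-9 m = 1.79 nm.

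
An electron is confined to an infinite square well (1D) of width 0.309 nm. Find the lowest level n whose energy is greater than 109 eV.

E_1 = h²/(8m_eL²) = 6.310×10^-19 J = 3.939 eV.
Need n² > 109/3.939 = 27.67, i.e. n > 5.260.
The smallest integer satisfying this is n = 6.

n = 6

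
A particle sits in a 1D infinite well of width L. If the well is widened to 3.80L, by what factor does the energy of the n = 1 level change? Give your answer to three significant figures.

E_n ∝ 1/L², so the energy scales by 1/3.80² = 0.0693.

0.0693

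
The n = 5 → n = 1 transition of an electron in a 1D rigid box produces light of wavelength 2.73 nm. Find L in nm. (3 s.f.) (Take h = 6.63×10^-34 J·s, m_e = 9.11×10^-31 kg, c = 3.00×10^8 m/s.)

The photon carries ΔE = hc/λ = 6.63×10^-34·3.00×10^8/2.73×10^-9 m = 7.286×10^-17 J.
Since ΔE = (5² − 1²)E_1, E_1 = 3.036×10^-18 J, and L = h/√(8m_eE_1) = 1.41×10^-10 m = 0.141 nm.

L = 0.141 nm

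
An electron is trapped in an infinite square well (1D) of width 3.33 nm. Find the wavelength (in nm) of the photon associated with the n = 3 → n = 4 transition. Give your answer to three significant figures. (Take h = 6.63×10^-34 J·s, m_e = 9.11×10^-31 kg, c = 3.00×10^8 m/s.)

λ = 5.22×10^3 nm

E_1 = h²/(8m_eL²) = 5.439×10^-21 J, so ΔE = (4² − 3²)E_1 = 3.807×10^-20 J.
λ = hc/ΔE = (6.63×10^-34·3.00×10^8)/3.807×10^-20 = 5.22×10^-6 m = 5.22×10^3 nm.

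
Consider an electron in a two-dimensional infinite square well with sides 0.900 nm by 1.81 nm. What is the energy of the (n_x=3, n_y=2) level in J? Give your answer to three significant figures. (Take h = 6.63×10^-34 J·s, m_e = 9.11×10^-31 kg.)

E = 7.44×10^-19 J

For a 2D rectangular well E = (h²/8m_e)·Σ n_i²/L_i² = (6.63×10^-34)²/(8·9.11×10^-31) · [3²/(0.900 nm)² + 2²/(1.81 nm)²].
Evaluating gives E = 7.44×10^-19 J.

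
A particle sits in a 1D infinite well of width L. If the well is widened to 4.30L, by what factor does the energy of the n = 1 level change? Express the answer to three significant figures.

0.0541

E_n ∝ 1/L², so the energy scales by 1/4.30² = 0.0541.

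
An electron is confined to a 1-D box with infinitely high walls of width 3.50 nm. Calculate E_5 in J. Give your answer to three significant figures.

E_5 = 1.23×10^-19 J

For an infinite well E_n = n²h²/(8m_eL²), so E_1 = h²/(8m_eL²) = (6.626×10^-34)²/(8·9.109×10^-31·(3.50×10^-9 m)²) = 4.918×10^-21 J.
Then E_5 = 5²·E_1 = 25·4.918×10^-21 J = 1.23×10^-19 J.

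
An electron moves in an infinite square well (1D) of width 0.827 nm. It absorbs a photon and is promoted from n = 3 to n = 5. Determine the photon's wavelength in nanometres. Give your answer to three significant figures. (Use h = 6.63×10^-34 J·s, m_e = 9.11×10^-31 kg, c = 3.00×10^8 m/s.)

E_1 = h²/(8m_eL²) = 8.819×10^-20 J, so ΔE = (5² − 3²)E_1 = 1.411×10^-18 J.
λ = hc/ΔE = (6.63×10^-34·3.00×10^8)/1.411×10^-18 = 1.41×10^-7 m = 141 nm.

λ = 141 nm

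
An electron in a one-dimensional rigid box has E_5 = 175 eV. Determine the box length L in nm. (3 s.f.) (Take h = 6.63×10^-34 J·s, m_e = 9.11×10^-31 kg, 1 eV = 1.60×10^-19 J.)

L = 0.232 nm

From E_n = n²h²/(8m_eL²), L = n·h/√(8m_eE_n).
E_5 = 175 eV = 2.800×10^-17 J, so L = 5·6.63×10^-34/√(8·9.11×10^-31·2.800×10^-17) = 2.32×10^-10 m = 0.232 nm.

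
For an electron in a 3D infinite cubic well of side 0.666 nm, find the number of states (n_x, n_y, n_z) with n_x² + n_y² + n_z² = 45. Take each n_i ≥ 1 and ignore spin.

degeneracy = 6

The level has n_x² + n_y² + n_z² = 45. The ordered positive-integer solutions are (2, 4, 5), (2, 5, 4), (4, 2, 5), (4, 5, 2), (5, 2, 4), (5, 4, 2).
That gives 6 states.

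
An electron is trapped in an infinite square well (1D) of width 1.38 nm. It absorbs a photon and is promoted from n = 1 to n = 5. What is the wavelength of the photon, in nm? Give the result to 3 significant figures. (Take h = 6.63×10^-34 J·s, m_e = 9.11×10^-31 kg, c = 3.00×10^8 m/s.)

λ = 262 nm

E_1 = h²/(8m_eL²) = 3.167×10^-20 J, so ΔE = (5² − 1²)E_1 = 7.601×10^-19 J.
λ = hc/ΔE = (6.63×10^-34·3.00×10^8)/7.601×10^-19 = 2.62×10^-7 m = 262 nm.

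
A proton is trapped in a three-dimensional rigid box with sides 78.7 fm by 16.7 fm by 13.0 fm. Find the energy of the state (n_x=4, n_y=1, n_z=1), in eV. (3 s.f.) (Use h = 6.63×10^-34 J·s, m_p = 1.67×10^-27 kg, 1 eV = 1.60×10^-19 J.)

E = 2.49×10^6 eV

For a 3D rectangular well E = (h²/8m_p)·Σ n_i²/L_i² = (6.63×10^-34)²/(8·1.67×10^-27) · [4²/(78.7 fm)² + 1²/(16.7 fm)² + 1²/(13.0 fm)²].
Evaluating gives E = 3.977×10^-13 J = 2.49×10^6 eV.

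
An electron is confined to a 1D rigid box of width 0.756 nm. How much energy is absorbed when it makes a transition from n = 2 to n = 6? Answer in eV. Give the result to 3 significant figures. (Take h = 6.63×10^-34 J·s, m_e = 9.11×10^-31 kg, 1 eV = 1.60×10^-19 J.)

|ΔE| = 21.1 eV

E_1 = h²/(8m_eL²) = 1.055×10^-19 J.
|ΔE| = |2² − 6²|·E_1 = 32·1.055×10^-19 J = 3.376×10^-18 J = 21.1 eV.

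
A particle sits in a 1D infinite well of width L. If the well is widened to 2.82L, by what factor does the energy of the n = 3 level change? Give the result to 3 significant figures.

E_n ∝ 1/L², so the energy scales by 1/2.82² = 0.126.

0.126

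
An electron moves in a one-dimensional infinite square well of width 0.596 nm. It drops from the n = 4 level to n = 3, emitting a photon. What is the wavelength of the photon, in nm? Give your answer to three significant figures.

E_1 = h²/(8m_eL²) = 1.696×10^-19 J, so ΔE = (4² − 3²)E_1 = 1.187×10^-18 J.
λ = hc/ΔE = (6.626×10^-34·2.998×10^8)/1.187×10^-18 = 1.67×10^-7 m = 167 nm.

λ = 167 nm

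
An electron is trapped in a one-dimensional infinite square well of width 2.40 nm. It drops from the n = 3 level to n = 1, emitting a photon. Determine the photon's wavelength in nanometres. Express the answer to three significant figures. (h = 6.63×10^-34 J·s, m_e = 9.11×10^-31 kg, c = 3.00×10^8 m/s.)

λ = 2.37×10^3 nm

E_1 = h²/(8m_eL²) = 1.047×10^-20 J, so ΔE = (3² − 1²)E_1 = 8.376×10^-20 J.
λ = hc/ΔE = (6.63×10^-34·3.00×10^8)/8.376×10^-20 = 2.37×10^-6 m = 2.37×10^3 nm.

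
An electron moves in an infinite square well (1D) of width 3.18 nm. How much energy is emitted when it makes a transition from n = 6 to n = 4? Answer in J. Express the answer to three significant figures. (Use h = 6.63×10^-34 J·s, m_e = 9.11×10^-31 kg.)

E_1 = h²/(8m_eL²) = 5.964×10^-21 J.
|ΔE| = |6² − 4²|·E_1 = 20·5.964×10^-21 J = 1.19×10^-19 J.

|ΔE| = 1.19×10^-19 J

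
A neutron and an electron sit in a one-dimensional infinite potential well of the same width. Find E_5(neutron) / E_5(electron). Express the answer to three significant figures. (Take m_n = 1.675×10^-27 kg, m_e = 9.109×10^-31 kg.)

5.44×10^-4

E_n ∝ 1/m at fixed n and L, so the ratio is m_e/m_n = 9.109×10^-31/1.675×10^-27 = 5.44×10^-4.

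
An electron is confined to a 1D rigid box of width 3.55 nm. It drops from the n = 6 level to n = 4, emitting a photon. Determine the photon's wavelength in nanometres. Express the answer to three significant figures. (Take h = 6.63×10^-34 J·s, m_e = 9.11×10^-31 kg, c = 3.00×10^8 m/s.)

E_1 = h²/(8m_eL²) = 4.786×10^-21 J, so ΔE = (6² − 4²)E_1 = 9.572×10^-20 J.
λ = hc/ΔE = (6.63×10^-34·3.00×10^8)/9.572×10^-20 = 2.08×10^-6 m = 2.08×10^3 nm.

λ = 2.08×10^3 nm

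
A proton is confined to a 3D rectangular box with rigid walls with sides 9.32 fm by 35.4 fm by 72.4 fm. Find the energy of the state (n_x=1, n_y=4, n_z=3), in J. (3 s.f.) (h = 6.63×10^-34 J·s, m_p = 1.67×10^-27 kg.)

For a 3D rectangular well E = (h²/8m_p)·Σ n_i²/L_i² = (6.63×10^-34)²/(8·1.67×10^-27) · [1²/(9.32 fm)² + 4²/(35.4 fm)² + 3²/(72.4 fm)²].
Evaluating gives E = 8.55×10^-13 J.

E = 8.55×10^-13 J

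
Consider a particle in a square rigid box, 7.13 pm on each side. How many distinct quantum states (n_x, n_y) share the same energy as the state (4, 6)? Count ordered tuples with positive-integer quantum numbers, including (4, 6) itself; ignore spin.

The level has n_x² + n_y² = 52. The ordered positive-integer solutions are (4, 6), (6, 4).
That gives 2 states.

degeneracy = 2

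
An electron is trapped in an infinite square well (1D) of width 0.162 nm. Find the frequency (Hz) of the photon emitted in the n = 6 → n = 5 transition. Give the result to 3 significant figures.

f = 3.81×10^16 Hz

E_1 = h²/(8m_eL²) = 2.296×10^-18 J and ΔE = (6² − 5²)E_1 = 2.526×10^-17 J.
f = ΔE/h = 2.526×10^-17/6.626×10^-34 = 3.81×10^16 Hz.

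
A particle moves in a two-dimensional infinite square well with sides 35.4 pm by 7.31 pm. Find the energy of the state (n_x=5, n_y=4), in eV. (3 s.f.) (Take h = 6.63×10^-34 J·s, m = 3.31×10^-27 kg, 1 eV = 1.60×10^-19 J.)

For a 2D rectangular well E = (h²/8m)·Σ n_i²/L_i² = (6.63×10^-34)²/(8·3.31×10^-27) · [5²/(35.4 pm)² + 4²/(7.31 pm)²].
Evaluating gives E = 5.302×10^-18 J = 33.1 eV.

E = 33.1 eV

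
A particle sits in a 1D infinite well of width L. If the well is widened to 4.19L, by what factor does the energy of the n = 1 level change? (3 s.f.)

E_n ∝ 1/L², so the energy scales by 1/4.19² = 0.0570.

0.0570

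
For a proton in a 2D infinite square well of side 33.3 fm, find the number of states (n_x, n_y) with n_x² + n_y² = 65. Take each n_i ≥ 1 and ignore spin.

degeneracy = 4

The level has n_x² + n_y² = 65. The ordered positive-integer solutions are (1, 8), (4, 7), (7, 4), (8, 1).
That gives 4 states.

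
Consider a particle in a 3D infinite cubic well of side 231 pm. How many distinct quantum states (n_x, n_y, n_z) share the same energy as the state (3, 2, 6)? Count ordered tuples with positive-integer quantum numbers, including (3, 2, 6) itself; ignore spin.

degeneracy = 6

The level has n_x² + n_y² + n_z² = 49. The ordered positive-integer solutions are (2, 3, 6), (2, 6, 3), (3, 2, 6), (3, 6, 2), (6, 2, 3), (6, 3, 2).
That gives 6 states.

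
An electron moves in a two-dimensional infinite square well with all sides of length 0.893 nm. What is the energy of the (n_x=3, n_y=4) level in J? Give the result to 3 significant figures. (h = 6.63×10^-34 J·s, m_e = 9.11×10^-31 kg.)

For a 2D rectangular well E = (h²/8m_e)·Σ n_i²/L_i² = (6.63×10^-34)²/(8·9.11×10^-31) · [3²/(0.893 nm)² + 4²/(0.893 nm)²].
Evaluating gives E = 1.89×10^-18 J.

E = 1.89×10^-18 J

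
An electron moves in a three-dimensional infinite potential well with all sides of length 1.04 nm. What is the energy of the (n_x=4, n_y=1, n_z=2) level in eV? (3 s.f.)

E = 7.30 eV

For a 3D rectangular well E = (h²/8m_e)·Σ n_i²/L_i² = (6.626×10^-34)²/(8·9.109×10^-31) · [4²/(1.04 nm)² + 1²/(1.04 nm)² + 2²/(1.04 nm)²].
Evaluating gives E = 1.170×10^-18 J = 7.30 eV.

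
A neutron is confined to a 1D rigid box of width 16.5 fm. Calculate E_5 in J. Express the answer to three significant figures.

For an infinite well E_n = n²h²/(8m_nL²), so E_1 = h²/(8m_nL²) = (6.626×10^-34)²/(8·1.675×10^-27·(1.65×10^-14 m)²) = 1.203×10^-13 J.
Then E_5 = 5²·E_1 = 25·1.203×10^-13 J = 3.01×10^-12 J.

E_5 = 3.01×10^-12 J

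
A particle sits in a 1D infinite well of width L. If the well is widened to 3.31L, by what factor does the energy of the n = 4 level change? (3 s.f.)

E_n ∝ 1/L², so the energy scales by 1/3.31² = 0.0913.

0.0913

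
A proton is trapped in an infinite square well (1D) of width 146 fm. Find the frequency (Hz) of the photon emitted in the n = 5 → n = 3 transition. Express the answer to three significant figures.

f = 3.72×10^19 Hz

E_1 = h²/(8m_pL²) = 1.539×10^-15 J and ΔE = (5² − 3²)E_1 = 2.462×10^-14 J.
f = ΔE/h = 2.462×10^-14/6.626×10^-34 = 3.72×10^19 Hz.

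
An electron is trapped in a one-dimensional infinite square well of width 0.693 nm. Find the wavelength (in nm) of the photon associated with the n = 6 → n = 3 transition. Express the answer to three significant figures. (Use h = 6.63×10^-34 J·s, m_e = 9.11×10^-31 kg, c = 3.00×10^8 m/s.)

E_1 = h²/(8m_eL²) = 1.256×10^-19 J, so ΔE = (6² − 3²)E_1 = 3.391×10^-18 J.
λ = hc/ΔE = (6.63×10^-34·3.00×10^8)/3.391×10^-18 = 5.87×10^-8 m = 58.7 nm.

λ = 58.7 nm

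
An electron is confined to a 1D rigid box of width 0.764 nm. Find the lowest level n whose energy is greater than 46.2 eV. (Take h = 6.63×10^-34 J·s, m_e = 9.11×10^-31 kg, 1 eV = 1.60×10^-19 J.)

E_1 = h²/(8m_eL²) = 1.033×10^-19 J = 0.6456 eV.
Need n² > 46.2/0.6456 = 71.56, i.e. n > 8.459.
The smallest integer satisfying this is n = 9.

n = 9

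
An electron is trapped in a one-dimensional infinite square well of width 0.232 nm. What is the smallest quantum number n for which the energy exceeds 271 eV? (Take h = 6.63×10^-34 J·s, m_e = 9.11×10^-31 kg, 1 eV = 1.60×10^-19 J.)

E_1 = h²/(8m_eL²) = 1.121×10^-18 J = 7.006 eV.
Need n² > 271/7.006 = 38.68, i.e. n > 6.219.
The smallest integer satisfying this is n = 7.

n = 7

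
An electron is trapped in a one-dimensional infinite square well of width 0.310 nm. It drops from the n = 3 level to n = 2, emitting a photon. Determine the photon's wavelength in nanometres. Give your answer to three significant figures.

λ = 63.4 nm

E_1 = h²/(8m_eL²) = 6.269×10^-19 J, so ΔE = (3² − 2²)E_1 = 3.135×10^-18 J.
λ = hc/ΔE = (6.626×10^-34·2.998×10^8)/3.135×10^-18 = 6.34×10^-8 m = 63.4 nm.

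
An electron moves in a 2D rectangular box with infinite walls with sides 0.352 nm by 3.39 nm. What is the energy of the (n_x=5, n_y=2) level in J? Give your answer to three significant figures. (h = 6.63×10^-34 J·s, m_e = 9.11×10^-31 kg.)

E = 1.22×10^-17 J

For a 2D rectangular well E = (h²/8m_e)·Σ n_i²/L_i² = (6.63×10^-34)²/(8·9.11×10^-31) · [5²/(0.352 nm)² + 2²/(3.39 nm)²].
Evaluating gives E = 1.22×10^-17 J.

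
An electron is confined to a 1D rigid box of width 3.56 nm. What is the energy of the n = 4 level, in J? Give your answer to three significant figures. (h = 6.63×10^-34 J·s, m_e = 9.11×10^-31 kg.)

E_4 = 7.61×10^-20 J

For an infinite well E_n = n²h²/(8m_eL²), so E_1 = h²/(8m_eL²) = (6.63×10^-34)²/(8·9.11×10^-31·(3.56×10^-9 m)²) = 4.759×10^-21 J.
Then E_4 = 4²·E_1 = 16·4.759×10^-21 J = 7.61×10^-20 J.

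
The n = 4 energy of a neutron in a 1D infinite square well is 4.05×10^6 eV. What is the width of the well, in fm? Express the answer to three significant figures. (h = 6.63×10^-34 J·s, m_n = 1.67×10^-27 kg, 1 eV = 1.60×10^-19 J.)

L = 28.5 fm

From E_n = n²h²/(8m_nL²), L = n·h/√(8m_nE_n).
E_4 = 4.05×10^6 eV = 6.480×10^-13 J, so L = 4·6.63×10^-34/√(8·1.67×10^-27·6.480×10^-13) = 2.85×10^-14 m = 28.5 fm.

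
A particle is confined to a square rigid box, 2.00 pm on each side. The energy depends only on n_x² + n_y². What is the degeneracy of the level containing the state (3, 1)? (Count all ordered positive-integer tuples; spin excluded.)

degeneracy = 2

The level has n_x² + n_y² = 10. The ordered positive-integer solutions are (1, 3), (3, 1).
That gives 2 states.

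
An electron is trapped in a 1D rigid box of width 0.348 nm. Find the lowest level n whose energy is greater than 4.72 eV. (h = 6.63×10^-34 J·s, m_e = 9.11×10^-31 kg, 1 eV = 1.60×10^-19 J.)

E_1 = h²/(8m_eL²) = 4.980×10^-19 J = 3.112 eV.
Need n² > 4.72/3.112 = 1.517, i.e. n > 1.232.
The smallest integer satisfying this is n = 2.

n = 2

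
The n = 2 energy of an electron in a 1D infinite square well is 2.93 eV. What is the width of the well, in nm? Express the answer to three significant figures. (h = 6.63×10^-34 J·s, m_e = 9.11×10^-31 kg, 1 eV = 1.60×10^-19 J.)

L = 0.717 nm

From E_n = n²h²/(8m_eL²), L = n·h/√(8m_eE_n).
E_2 = 2.93 eV = 4.688×10^-19 J, so L = 2·6.63×10^-34/√(8·9.11×10^-31·4.688×10^-19) = 7.17×10^-10 m = 0.717 nm.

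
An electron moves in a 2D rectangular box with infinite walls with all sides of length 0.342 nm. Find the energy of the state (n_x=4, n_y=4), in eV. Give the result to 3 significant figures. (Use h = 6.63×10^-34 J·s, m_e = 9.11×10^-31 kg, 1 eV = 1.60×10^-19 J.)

E = 103 eV

For a 2D rectangular well E = (h²/8m_e)·Σ n_i²/L_i² = (6.63×10^-34)²/(8·9.11×10^-31) · [4²/(0.342 nm)² + 4²/(0.342 nm)²].
Evaluating gives E = 1.650×10^-17 J = 103 eV.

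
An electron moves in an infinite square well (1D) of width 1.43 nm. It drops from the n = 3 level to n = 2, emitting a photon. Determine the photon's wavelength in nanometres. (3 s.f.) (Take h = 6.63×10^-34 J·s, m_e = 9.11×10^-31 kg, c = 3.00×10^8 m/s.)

λ = 1.35×10^3 nm

E_1 = h²/(8m_eL²) = 2.949×10^-20 J, so ΔE = (3² − 2²)E_1 = 1.474×10^-19 J.
λ = hc/ΔE = (6.63×10^-34·3.00×10^8)/1.474×10^-19 = 1.35×10^-6 m = 1.35×10^3 nm.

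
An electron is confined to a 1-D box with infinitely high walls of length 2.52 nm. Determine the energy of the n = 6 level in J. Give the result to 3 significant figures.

E_6 = 3.42×10^-19 J

For an infinite well E_n = n²h²/(8m_eL²), so E_1 = h²/(8m_eL²) = (6.626×10^-34)²/(8·9.109×10^-31·(2.52×10^-9 m)²) = 9.487×10^-21 J.
Then E_6 = 6²·E_1 = 36·9.487×10^-21 J = 3.42×10^-19 J.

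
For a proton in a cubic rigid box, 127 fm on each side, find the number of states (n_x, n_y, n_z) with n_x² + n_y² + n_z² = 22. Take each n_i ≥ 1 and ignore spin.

degeneracy = 3

The level has n_x² + n_y² + n_z² = 22. The ordered positive-integer solutions are (2, 3, 3), (3, 2, 3), (3, 3, 2).
That gives 3 states.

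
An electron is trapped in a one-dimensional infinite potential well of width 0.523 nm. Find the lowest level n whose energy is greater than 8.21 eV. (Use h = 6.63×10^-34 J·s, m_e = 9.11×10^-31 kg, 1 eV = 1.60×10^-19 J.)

n = 3

E_1 = h²/(8m_eL²) = 2.205×10^-19 J = 1.378 eV.
Need n² > 8.21/1.378 = 5.958, i.e. n > 2.441.
The smallest integer satisfying this is n = 3.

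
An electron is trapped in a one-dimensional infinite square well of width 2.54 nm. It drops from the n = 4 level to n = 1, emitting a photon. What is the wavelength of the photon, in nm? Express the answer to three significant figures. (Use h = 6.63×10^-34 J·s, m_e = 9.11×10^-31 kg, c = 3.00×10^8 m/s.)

λ = 1.42×10^3 nm

E_1 = h²/(8m_eL²) = 9.349×10^-21 J, so ΔE = (4² − 1²)E_1 = 1.402×10^-19 J.
λ = hc/ΔE = (6.63×10^-34·3.00×10^8)/1.402×10^-19 = 1.42×10^-6 m = 1.42×10^3 nm.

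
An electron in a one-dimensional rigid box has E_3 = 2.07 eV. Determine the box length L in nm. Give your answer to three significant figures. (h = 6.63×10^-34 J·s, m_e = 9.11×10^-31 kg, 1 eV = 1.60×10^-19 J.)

L = 1.28 nm

From E_n = n²h²/(8m_eL²), L = n·h/√(8m_eE_n).
E_3 = 2.07 eV = 3.312×10^-19 J, so L = 3·6.63×10^-34/√(8·9.11×10^-31·3.312×10^-19) = 1.28×10^-9 m = 1.28 nm.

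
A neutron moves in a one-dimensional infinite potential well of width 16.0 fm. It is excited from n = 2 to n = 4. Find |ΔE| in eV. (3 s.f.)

E_1 = h²/(8m_nL²) = 1.280×10^-13 J.
|ΔE| = |2² − 4²|·E_1 = 12·1.280×10^-13 J = 1.536×10^-12 J = 9.59×10^6 eV.

|ΔE| = 9.59×10^6 eV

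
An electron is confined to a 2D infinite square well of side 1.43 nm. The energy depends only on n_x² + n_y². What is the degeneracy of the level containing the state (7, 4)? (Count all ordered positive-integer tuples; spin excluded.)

The level has n_x² + n_y² = 65. The ordered positive-integer solutions are (1, 8), (4, 7), (7, 4), (8, 1).
That gives 4 states.

degeneracy = 4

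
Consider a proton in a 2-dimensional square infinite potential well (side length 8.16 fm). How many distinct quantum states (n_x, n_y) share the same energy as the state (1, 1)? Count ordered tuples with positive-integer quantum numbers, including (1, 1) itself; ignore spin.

degeneracy = 1

The level has n_x² + n_y² = 2. The ordered positive-integer solutions are (1, 1).
That gives 1 state.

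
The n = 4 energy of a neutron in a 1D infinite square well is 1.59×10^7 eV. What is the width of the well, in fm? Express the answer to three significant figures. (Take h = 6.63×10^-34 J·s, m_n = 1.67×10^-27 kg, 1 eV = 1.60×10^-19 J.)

From E_n = n²h²/(8m_nL²), L = n·h/√(8m_nE_n).
E_4 = 1.59×10^7 eV = 2.544×10^-12 J, so L = 4·6.63×10^-34/√(8·1.67×10^-27·2.544×10^-12) = 1.44×10^-14 m = 14.4 fm.

L = 14.4 fm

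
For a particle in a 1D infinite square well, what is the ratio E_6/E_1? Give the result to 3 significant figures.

36.0

E_n ∝ n², so E_6/E_1 = 6²/1² = 36/1 = 36.0.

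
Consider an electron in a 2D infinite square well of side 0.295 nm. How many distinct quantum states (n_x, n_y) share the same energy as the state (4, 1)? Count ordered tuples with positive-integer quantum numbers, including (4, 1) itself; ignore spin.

degeneracy = 2

The level has n_x² + n_y² = 17. The ordered positive-integer solutions are (1, 4), (4, 1).
That gives 2 states.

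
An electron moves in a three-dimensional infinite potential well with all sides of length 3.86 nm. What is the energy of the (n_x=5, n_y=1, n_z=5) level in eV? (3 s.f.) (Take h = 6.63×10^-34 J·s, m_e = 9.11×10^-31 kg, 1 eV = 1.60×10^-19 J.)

For a 3D rectangular well E = (h²/8m_e)·Σ n_i²/L_i² = (6.63×10^-34)²/(8·9.11×10^-31) · [5²/(3.86 nm)² + 1²/(3.86 nm)² + 5²/(3.86 nm)²].
Evaluating gives E = 2.064×10^-19 J = 1.29 eV.

E = 1.29 eV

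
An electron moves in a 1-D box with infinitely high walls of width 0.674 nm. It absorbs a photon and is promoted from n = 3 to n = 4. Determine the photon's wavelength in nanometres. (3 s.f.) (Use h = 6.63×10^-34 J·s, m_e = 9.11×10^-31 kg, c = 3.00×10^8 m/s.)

E_1 = h²/(8m_eL²) = 1.328×10^-19 J, so ΔE = (4² − 3²)E_1 = 9.296×10^-19 J.
λ = hc/ΔE = (6.63×10^-34·3.00×10^8)/9.296×10^-19 = 2.14×10^-7 m = 214 nm.

λ = 214 nm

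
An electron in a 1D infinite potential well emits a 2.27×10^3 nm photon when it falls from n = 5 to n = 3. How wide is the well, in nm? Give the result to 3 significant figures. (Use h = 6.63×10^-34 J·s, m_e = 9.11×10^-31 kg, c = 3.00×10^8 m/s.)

L = 3.32 nm

The photon carries ΔE = hc/λ = 6.63×10^-34·3.00×10^8/2.27×10^-6 m = 8.762×10^-20 J.
Since ΔE = (5² − 3²)E_1, E_1 = 5.476×10^-21 J, and L = h/√(8m_eE_1) = 3.32×10^-9 m = 3.32 nm.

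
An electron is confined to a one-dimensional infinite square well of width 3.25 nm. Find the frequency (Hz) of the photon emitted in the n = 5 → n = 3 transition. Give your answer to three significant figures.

E_1 = h²/(8m_eL²) = 5.704×10^-21 J and ΔE = (5² − 3²)E_1 = 9.126×10^-20 J.
f = ΔE/h = 9.126×10^-20/6.626×10^-34 = 1.38×10^14 Hz.

f = 1.38×10^14 Hz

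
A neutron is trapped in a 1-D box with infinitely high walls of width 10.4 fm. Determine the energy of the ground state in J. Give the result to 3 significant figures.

E_1 = 3.03×10^-13 J

For an infinite well E_n = n²h²/(8m_nL²), so E_1 = h²/(8m_nL²) = (6.626×10^-34)²/(8·1.675×10^-27·(1.04×10^-14 m)²) = 3.029×10^-13 J.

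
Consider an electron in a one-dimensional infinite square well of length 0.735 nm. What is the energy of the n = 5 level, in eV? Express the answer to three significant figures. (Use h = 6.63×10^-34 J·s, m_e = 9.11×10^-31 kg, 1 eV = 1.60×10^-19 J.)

E_5 = 17.4 eV

For an infinite well E_n = n²h²/(8m_eL²), so E_1 = h²/(8m_eL²) = (6.63×10^-34)²/(8·9.11×10^-31·(7.35×10^-10 m)²) = 1.116×10^-19 J.
Then E_5 = 5²·E_1 = 25·1.116×10^-19 J = 2.790×10^-18 J.
Converting, E_5 = 2.790×10^-18 J / (1.60×10^-19 J/eV) = 17.4 eV.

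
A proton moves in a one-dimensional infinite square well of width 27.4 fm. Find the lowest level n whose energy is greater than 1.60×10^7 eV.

n = 8

E_1 = h²/(8m_pL²) = 4.369×10^-14 J = 2.727×10^5 eV.
Need n² > 1.60×10^7/2.727×10^5 = 58.67, i.e. n > 7.660.
The smallest integer satisfying this is n = 8.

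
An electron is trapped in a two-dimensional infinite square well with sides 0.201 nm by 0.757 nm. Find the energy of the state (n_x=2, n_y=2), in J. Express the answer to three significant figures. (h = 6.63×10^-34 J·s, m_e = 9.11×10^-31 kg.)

For a 2D rectangular well E = (h²/8m_e)·Σ n_i²/L_i² = (6.63×10^-34)²/(8·9.11×10^-31) · [2²/(0.201 nm)² + 2²/(0.757 nm)²].
Evaluating gives E = 6.39×10^-18 J.

E = 6.39×10^-18 J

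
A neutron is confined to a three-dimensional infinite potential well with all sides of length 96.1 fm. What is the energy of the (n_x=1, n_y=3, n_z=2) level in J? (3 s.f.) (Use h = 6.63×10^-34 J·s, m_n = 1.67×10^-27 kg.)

For a 3D rectangular well E = (h²/8m_n)·Σ n_i²/L_i² = (6.63×10^-34)²/(8·1.67×10^-27) · [1²/(96.1 fm)² + 3²/(96.1 fm)² + 2²/(96.1 fm)²].
Evaluating gives E = 4.99×10^-14 J.

E = 4.99×10^-14 J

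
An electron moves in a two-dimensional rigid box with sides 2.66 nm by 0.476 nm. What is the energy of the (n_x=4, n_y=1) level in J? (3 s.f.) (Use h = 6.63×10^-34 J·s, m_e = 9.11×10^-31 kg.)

E = 4.03×10^-19 J

For a 2D rectangular well E = (h²/8m_e)·Σ n_i²/L_i² = (6.63×10^-34)²/(8·9.11×10^-31) · [4²/(2.66 nm)² + 1²/(0.476 nm)²].
Evaluating gives E = 4.03×10^-19 J.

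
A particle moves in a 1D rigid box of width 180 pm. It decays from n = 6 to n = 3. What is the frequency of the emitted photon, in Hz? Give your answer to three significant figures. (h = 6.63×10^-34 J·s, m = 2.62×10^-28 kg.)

f = 2.64×10^14 Hz

E_1 = h²/(8mL²) = 6.473×10^-21 J and ΔE = (6² − 3²)E_1 = 1.748×10^-19 J.
f = ΔE/h = 1.748×10^-19/6.63×10^-34 = 2.64×10^14 Hz.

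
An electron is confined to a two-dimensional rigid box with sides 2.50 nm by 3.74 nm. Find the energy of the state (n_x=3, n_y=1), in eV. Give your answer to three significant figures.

For a 2D rectangular well E = (h²/8m_e)·Σ n_i²/L_i² = (6.626×10^-34)²/(8·9.109×10^-31) · [3²/(2.50 nm)² + 1²/(3.74 nm)²].
Evaluating gives E = 9.106×10^-20 J = 0.568 eV.

E = 0.568 eV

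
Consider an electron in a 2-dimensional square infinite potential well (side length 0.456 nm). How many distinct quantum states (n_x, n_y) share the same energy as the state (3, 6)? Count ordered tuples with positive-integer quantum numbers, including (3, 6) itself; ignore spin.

The level has n_x² + n_y² = 45. The ordered positive-integer solutions are (3, 6), (6, 3).
That gives 2 states.

degeneracy = 2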